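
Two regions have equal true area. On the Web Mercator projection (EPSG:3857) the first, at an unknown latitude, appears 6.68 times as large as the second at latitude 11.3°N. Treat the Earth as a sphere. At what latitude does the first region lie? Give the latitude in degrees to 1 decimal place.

67.7°

Mercator areal scale is sec²φ, so apparent-area ratio = sec²φ₁ / sec²φ₂ = cos²φ₂ / cos²φ₁.
cos²φ₂ / cos²φ₁ = 6.68  ⇒  cos φ₁ = cos 11.3° / √6.68 = 0.9806/2.585 = 0.3794.
φ₁ = arccos(0.3794) ≈ 67.7°.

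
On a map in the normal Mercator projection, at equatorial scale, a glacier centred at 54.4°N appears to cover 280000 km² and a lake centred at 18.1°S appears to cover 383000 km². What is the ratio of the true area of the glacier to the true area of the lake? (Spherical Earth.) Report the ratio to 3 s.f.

Mercator's areal exaggeration is sec²φ; hence true area = (apparent area) · cos²φ.
True area of glacier: 280000 × cos²(54.4°) = 280000 × 0.3389 = 94880 km².
True area of lake: 383000 × cos²(18.1°) = 383000 × 0.9035 = 346000 km².
Ratio = 94880 / 346000 ≈ 0.274.

0.274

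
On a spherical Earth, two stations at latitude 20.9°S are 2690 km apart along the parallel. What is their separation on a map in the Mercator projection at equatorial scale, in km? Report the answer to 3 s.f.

2880 km

Mercator is conformal, so the point scale is isotropic: h = k = sec φ = 1/cos φ.
Along the parallel, k = sec 20.9° = 1/0.9342 = 1.070.
Map distance = 2690 × 1.070 ≈ 2880 km.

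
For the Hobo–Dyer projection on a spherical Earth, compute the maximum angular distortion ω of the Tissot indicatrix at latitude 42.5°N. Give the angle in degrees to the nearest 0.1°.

The Hobo–Dyer projection is cylindrical equal-area with φ₀ = 37.5°. For cylindrical equal-area with standard parallel φ₀, h = cos φ / cos φ₀ and k = cos φ₀ / cos φ, so h·k = 1.
At 42.5°: h = 0.9293, k = 1.076; principal scales a = 1.076, b = 0.9293.
sin(ω/2) = (a − b)/(a + b) = 0.1467/2.005 = 0.07317, so ω = 2 arcsin(0.07317) ≈ 8.4°.

8.4°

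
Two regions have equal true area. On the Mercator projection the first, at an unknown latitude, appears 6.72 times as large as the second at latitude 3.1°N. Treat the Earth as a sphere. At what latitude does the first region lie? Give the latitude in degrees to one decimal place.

Mercator areal scale is sec²φ, so apparent-area ratio = sec²φ₁ / sec²φ₂ = cos²φ₂ / cos²φ₁.
cos²φ₂ / cos²φ₁ = 6.72  ⇒  cos φ₁ = cos 3.1° / √6.72 = 0.9985/2.592 = 0.3852.
φ₁ = arccos(0.3852) ≈ 67.3°.

67.3°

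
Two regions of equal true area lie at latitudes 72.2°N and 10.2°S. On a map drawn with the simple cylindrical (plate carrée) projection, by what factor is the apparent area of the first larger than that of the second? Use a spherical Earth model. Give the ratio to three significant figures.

3.22

Plate carrée maps x = Rλ, y = Rφ. The meridian scale is h = 1 and the parallel scale is k = 1/cos φ = sec φ.
Areal scale at 72.2°: h·k = 1.000 × 3.271 = 3.271.
Areal scale at 10.2°: h·k = 1.000 × 1.016 = 1.016.
Ratio = 3.271/1.016 ≈ 3.22.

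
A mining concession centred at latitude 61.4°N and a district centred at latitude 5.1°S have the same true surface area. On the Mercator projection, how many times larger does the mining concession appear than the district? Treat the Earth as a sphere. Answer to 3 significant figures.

On Mercator, area is exaggerated by sec²φ = 1/cos²φ.
At 61.4°: sec²(61.4°) = 1/0.4787² = 4.364.
At 5.1°: sec²(5.1°) = 1/0.9960² = 1.008.
Ratio = 4.364/1.008 = cos²(5.1°)/cos²(61.4°) ≈ 4.33.

4.33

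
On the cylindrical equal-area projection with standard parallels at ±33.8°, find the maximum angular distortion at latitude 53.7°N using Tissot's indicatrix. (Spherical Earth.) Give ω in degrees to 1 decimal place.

38.1°

Cylindrical equal-area (φ₀ = 33.8°): h = cos φ / cos 33.8° along meridians, k = cos 33.8° / cos φ along parallels; h·k = 1.
At 53.7°: h = 0.7124, k = 1.404; principal scales a = 1.404, b = 0.7124.
sin(ω/2) = (a − b)/(a + b) = 0.6912/2.116 = 0.3267, so ω = 2 arcsin(0.3267) ≈ 38.1°.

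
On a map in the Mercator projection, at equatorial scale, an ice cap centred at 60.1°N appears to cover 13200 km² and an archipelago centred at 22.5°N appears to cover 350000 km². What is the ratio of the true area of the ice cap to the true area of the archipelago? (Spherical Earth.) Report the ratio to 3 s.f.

0.0110

Mercator's areal exaggeration is sec²φ; hence true area = (apparent area) · cos²φ.
True area of ice cap: 13200 × cos²(60.1°) = 13200 × 0.2485 = 3280 km².
True area of archipelago: 350000 × cos²(22.5°) = 350000 × 0.8536 = 298700 km².
Ratio = 3280 / 298700 ≈ 0.0110.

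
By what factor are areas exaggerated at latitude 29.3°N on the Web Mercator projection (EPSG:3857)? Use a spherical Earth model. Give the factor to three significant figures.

Mercator is conformal, so the point scale is isotropic: h = k = sec φ = 1/cos φ.
Areal scale = k² = sec²φ = 1/cos²(29.3°) = 1/0.8721² = 1.315.

1.31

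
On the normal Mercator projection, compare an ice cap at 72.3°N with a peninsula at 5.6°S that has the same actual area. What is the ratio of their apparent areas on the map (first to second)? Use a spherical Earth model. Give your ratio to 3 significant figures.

10.7

Mercator is conformal with k = sec φ, so areal scale = k² = sec²φ.
At 72.3°: sec²(72.3°) = 1/0.3040² = 10.82.
At 5.6°: sec²(5.6°) = 1/0.9952² = 1.010.
Ratio = 10.82/1.010 = cos²(5.6°)/cos²(72.3°) ≈ 10.7.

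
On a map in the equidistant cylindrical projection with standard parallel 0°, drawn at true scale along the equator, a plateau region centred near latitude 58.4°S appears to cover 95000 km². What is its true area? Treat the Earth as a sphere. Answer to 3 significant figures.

49800 km²

Plate carrée maps x = Rλ, y = Rφ. The meridian scale is h = 1 and the parallel scale is k = 1/cos φ = sec φ.
Areal scale = h·k = 1 × sec φ; at 58.4°, h = 1.000, k = 1.908, so h·k = 1.908.
True area = apparent / (areal scale) = 95000 / 1.908 ≈ 49800 km².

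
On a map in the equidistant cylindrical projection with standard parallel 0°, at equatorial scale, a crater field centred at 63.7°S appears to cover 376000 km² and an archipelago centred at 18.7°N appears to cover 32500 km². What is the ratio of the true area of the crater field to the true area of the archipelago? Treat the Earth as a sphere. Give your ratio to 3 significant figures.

On the plate carrée, areal scale = h·k = 1 × sec φ, so true area = apparent × cos φ.
True area of crater field: 376000 × cos(63.7°) = 376000 × 0.4431 = 166600 km².
True area of archipelago: 32500 × cos(18.7°) = 32500 × 0.9472 = 30780 km².
Ratio = 166600 / 30780 ≈ 5.41.

5.41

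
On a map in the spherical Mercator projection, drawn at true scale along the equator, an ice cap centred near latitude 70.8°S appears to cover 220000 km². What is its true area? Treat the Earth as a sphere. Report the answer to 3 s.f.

23800 km²

Mercator is conformal, so the point scale is isotropic: h = k = sec φ = 1/cos φ.
Areal scale = k² = sec²φ = 1/cos²(70.8°) = 1/0.3289² = 9.246.
True area = apparent / (areal scale) = 220000 / 9.246 ≈ 23800 km².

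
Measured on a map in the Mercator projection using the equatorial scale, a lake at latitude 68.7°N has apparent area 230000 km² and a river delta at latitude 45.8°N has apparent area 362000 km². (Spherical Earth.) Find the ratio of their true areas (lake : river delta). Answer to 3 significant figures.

On Mercator the areal scale is sec²φ, so true area = apparent × cos²φ.
True area of lake: 230000 × cos²(68.7°) = 230000 × 0.1320 = 30350 km².
True area of river delta: 362000 × cos²(45.8°) = 362000 × 0.4860 = 175900 km².
Ratio = 30350 / 175900 ≈ 0.172.

0.172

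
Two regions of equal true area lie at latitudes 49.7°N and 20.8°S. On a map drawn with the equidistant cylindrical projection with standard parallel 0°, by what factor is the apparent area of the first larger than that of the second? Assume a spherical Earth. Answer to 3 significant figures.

Plate carrée maps x = Rλ, y = Rφ. The meridian scale is h = 1 and the parallel scale is k = 1/cos φ = sec φ.
Areal scale at 49.7°: h·k = 1.000 × 1.546 = 1.546.
Areal scale at 20.8°: h·k = 1.000 × 1.070 = 1.070.
Ratio = 1.546/1.070 ≈ 1.45.

1.45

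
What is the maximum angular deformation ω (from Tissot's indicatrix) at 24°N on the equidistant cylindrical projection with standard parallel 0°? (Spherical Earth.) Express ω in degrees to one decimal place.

For the equirectangular projection with φ₀ = 0 (plate carrée), h = 1 along meridians and k = sec φ along parallels.
At 24°: h = 1.000, k = 1.095; principal scales a = 1.095, b = 1.000.
sin(ω/2) = (a − b)/(a + b) = 0.09464/2.095 = 0.04518, so ω = 2 arcsin(0.04518) ≈ 5.2°.

5.2°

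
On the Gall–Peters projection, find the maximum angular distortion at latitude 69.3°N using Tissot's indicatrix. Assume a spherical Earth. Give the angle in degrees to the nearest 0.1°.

73.8°

Gall–Peters is a cylindrical equal-area projection with standard parallels at ±45°. Cylindrical equal-area (φ₀ = 45°): h = cos φ / cos 45° along meridians, k = cos 45° / cos φ along parallels; h·k = 1.
At 69.3°: h = 0.4999, k = 2.000; principal scales a = 2.000, b = 0.4999.
sin(ω/2) = (a − b)/(a + b) = 1.501/2.500 = 0.6001, so ω = 2 arcsin(0.6001) ≈ 73.8°.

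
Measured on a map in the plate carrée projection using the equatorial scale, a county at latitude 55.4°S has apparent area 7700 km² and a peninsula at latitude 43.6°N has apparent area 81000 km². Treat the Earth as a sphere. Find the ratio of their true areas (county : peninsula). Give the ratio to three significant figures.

0.0745

On the plate carrée, areal scale = h·k = 1 × sec φ, so true area = apparent × cos φ.
True area of county: 7700 × cos(55.4°) = 7700 × 0.5678 = 4372 km².
True area of peninsula: 81000 × cos(43.6°) = 81000 × 0.7242 = 58660 km².
Ratio = 4372 / 58660 ≈ 0.0745.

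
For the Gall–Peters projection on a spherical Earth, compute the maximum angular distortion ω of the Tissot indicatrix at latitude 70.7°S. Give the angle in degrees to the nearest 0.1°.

79.8°

Gall–Peters is a cylindrical equal-area projection with standard parallels at ±45°. A cylindrical equal-area projection with standard parallel φ₀ has meridian scale h = cos φ / cos φ₀ and parallel scale k = cos φ₀ / cos φ (so areas are preserved, h·k = 1).
At 70.7°: h = 0.4674, k = 2.139; principal scales a = 2.139, b = 0.4674.
sin(ω/2) = (a − b)/(a + b) = 1.672/2.607 = 0.6414, so ω = 2 arcsin(0.6414) ≈ 79.8°.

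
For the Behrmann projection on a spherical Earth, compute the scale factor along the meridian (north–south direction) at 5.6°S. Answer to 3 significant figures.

Behrmann is a cylindrical equal-area projection with standard parallels at ±30°. For cylindrical equal-area with standard parallel φ₀, h = cos φ / cos φ₀ and k = cos φ₀ / cos φ, so h·k = 1.
h = cos 5.6° / cos 30° = 0.9952/0.8660 = 1.149.

1.15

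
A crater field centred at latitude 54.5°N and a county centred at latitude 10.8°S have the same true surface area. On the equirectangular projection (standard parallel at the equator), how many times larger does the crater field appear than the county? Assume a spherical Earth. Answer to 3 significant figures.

For the equirectangular projection with φ₀ = 0 (plate carrée), h = 1 along meridians and k = sec φ along parallels.
Areal scale at 54.5°: h·k = 1.000 × 1.722 = 1.722.
Areal scale at 10.8°: h·k = 1.000 × 1.018 = 1.018.
Ratio = 1.722/1.018 ≈ 1.69.

1.69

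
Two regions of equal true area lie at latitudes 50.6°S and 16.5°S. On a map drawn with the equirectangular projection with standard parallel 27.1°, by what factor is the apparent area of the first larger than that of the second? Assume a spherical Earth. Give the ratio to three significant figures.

1.51

In the equirectangular projection with standard parallel φ₀ = 27.1° (x = Rλ cos φ₀, y = Rφ), meridians are true-scale (h = 1) and the parallel scale is k = cos φ₀ / cos φ.
Areal scale at 50.6°: h·k = 1.000 × 1.403 = 1.403.
Areal scale at 16.5°: h·k = 1.000 × 0.9284 = 0.9284.
Ratio = 1.403/0.9284 ≈ 1.51.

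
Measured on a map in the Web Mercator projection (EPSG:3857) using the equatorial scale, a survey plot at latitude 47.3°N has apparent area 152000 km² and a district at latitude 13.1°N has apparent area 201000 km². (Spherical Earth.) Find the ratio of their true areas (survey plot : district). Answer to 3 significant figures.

0.367

Mercator's areal exaggeration is sec²φ; hence true area = (apparent area) · cos²φ.
True area of survey plot: 152000 × cos²(47.3°) = 152000 × 0.4599 = 69900 km².
True area of district: 201000 × cos²(13.1°) = 201000 × 0.9486 = 190700 km².
Ratio = 69900 / 190700 ≈ 0.367.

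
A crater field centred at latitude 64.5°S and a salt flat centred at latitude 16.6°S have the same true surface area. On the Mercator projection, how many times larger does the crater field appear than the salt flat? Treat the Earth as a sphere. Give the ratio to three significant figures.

Mercator areal scale is sec²φ.
At 64.5°: sec²(64.5°) = 1/0.4305² = 5.395.
At 16.6°: sec²(16.6°) = 1/0.9583² = 1.089.
Ratio = 5.395/1.089 = cos²(16.6°)/cos²(64.5°) ≈ 4.96.

4.96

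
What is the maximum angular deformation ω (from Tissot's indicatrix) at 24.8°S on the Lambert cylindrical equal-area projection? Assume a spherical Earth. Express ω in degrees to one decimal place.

The Lambert cylindrical equal-area projection is the cylindrical equal-area projection with its standard parallel at the equator (φ₀ = 0). For cylindrical equal-area with standard parallel φ₀, h = cos φ / cos φ₀ and k = cos φ₀ / cos φ, so h·k = 1.
At 24.8°: h = 0.9078, k = 1.102; principal scales a = 1.102, b = 0.9078.
sin(ω/2) = (a − b)/(a + b) = 0.1938/2.009 = 0.09646, so ω = 2 arcsin(0.09646) ≈ 11.1°.

11.1°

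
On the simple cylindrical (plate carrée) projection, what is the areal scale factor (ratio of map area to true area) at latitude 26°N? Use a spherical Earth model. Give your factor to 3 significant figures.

Plate carrée maps x = Rλ, y = Rφ. The meridian scale is h = 1 and the parallel scale is k = 1/cos φ = sec φ.
Areal scale = h·k = 1 × sec φ; at 26°, h = 1.000, k = 1.113, so h·k = 1.113.

1.11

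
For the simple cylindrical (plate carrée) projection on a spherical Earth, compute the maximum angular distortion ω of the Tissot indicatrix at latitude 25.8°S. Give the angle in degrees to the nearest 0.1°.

6.0°

Plate carrée maps x = Rλ, y = Rφ. The meridian scale is h = 1 and the parallel scale is k = 1/cos φ = sec φ.
At 25.8°: h = 1.000, k = 1.111; principal scales a = 1.111, b = 1.000.
sin(ω/2) = (a − b)/(a + b) = 0.1107/2.111 = 0.05246, so ω = 2 arcsin(0.05246) ≈ 6.0°.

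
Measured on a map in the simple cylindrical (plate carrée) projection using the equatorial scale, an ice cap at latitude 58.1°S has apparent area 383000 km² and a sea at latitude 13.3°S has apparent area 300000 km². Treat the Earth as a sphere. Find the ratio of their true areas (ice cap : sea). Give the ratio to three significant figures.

0.693

On the plate carrée, areal scale = h·k = 1 × sec φ, so true area = apparent × cos φ.
True area of ice cap: 383000 × cos(58.1°) = 383000 × 0.5284 = 202400 km².
True area of sea: 300000 × cos(13.3°) = 300000 × 0.9732 = 292000 km².
Ratio = 202400 / 292000 ≈ 0.693.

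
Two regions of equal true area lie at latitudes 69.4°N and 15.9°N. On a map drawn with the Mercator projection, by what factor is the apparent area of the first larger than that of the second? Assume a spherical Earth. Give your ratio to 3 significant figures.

Mercator areal scale is sec²φ.
At 69.4°: sec²(69.4°) = 1/0.3518² = 8.078.
At 15.9°: sec²(15.9°) = 1/0.9617² = 1.081.
Ratio = 8.078/1.081 = cos²(15.9°)/cos²(69.4°) ≈ 7.47.

7.47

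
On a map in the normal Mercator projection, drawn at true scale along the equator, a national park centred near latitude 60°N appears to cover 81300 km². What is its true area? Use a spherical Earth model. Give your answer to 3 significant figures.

20300 km²

For Mercator, h = k = sec φ (a conformal cylindrical projection has a single point scale, 1/cos φ).
Areal scale = k² = sec²φ = 1/cos²(60°) = 1/0.5000² = 4.000.
True area = apparent / (areal scale) = 81300 / 4.000 ≈ 20300 km².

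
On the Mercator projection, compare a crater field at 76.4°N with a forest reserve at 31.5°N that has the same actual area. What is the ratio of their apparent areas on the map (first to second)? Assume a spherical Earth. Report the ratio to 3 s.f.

On Mercator, area is exaggerated by sec²φ = 1/cos²φ.
At 76.4°: sec²(76.4°) = 1/0.2351² = 18.09.
At 31.5°: sec²(31.5°) = 1/0.8526² = 1.376.
Ratio = 18.09/1.376 = cos²(31.5°)/cos²(76.4°) ≈ 13.1.

13.1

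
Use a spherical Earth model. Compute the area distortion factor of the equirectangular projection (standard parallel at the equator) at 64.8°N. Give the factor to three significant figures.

In the plate carrée (x = Rλ, y = Rφ), meridians are true-scale (h = 1) and parallels are stretched by k = sec φ.
Areal scale = h·k = 1 × sec φ; at 64.8°, h = 1.000, k = 2.349, so h·k = 2.349.

2.35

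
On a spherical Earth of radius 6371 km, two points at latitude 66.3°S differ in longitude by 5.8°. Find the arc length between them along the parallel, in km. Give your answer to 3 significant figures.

259 km

Arc length along a parallel = R cos φ · Δλ (with Δλ in radians).
= 6371 × cos 66.3° × (5.8° × π/180) = 6371 × 0.4019 × 0.1012 ≈ 259 km.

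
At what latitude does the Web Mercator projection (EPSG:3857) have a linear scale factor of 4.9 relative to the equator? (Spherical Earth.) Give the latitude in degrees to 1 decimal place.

78.2°

Mercator scale is k = sec φ = 1/cos φ.
1/cos φ = 4.9  ⇒  cos φ = 0.2041  ⇒  φ = arccos(0.2041) ≈ 78.2°.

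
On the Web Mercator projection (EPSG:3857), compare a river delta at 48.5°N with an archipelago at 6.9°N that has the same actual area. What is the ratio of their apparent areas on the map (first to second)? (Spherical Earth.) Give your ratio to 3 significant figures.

2.24

Mercator areal scale is sec²φ.
At 48.5°: sec²(48.5°) = 1/0.6626² = 2.278.
At 6.9°: sec²(6.9°) = 1/0.9928² = 1.015.
Ratio = 2.278/1.015 = cos²(6.9°)/cos²(48.5°) ≈ 2.24.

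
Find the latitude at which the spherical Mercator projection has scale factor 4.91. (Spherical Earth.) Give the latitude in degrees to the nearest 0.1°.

Mercator scale is k = sec φ = 1/cos φ.
1/cos φ = 4.91  ⇒  cos φ = 0.2037  ⇒  φ = arccos(0.2037) ≈ 78.2°.

78.2°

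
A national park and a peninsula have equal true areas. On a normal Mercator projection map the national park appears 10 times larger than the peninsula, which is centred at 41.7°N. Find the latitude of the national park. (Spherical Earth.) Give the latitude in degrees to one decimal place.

76.3°

Mercator areal scale is sec²φ, so apparent-area ratio = sec²φ₁ / sec²φ₂ = cos²φ₂ / cos²φ₁.
cos²φ₂ / cos²φ₁ = 10  ⇒  cos φ₁ = cos 41.7° / √10 = 0.7466/3.162 = 0.2361.
φ₁ = arccos(0.2361) ≈ 76.3°.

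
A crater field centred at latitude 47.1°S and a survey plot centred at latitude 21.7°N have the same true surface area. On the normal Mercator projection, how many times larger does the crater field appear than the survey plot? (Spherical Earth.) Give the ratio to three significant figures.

On Mercator, area is exaggerated by sec²φ = 1/cos²φ.
At 47.1°: sec²(47.1°) = 1/0.6807² = 2.158.
At 21.7°: sec²(21.7°) = 1/0.9291² = 1.158.
Ratio = 2.158/1.158 = cos²(21.7°)/cos²(47.1°) ≈ 1.86.

1.86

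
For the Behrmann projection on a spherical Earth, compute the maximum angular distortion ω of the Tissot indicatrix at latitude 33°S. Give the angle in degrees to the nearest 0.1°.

The Behrmann projection is cylindrical equal-area with φ₀ = 30°. For cylindrical equal-area with standard parallel φ₀, h = cos φ / cos φ₀ and k = cos φ₀ / cos φ, so h·k = 1.
At 33°: h = 0.9684, k = 1.033; principal scales a = 1.033, b = 0.9684.
sin(ω/2) = (a − b)/(a + b) = 0.06420/2.001 = 0.03209, so ω = 2 arcsin(0.03209) ≈ 3.7°.

3.7°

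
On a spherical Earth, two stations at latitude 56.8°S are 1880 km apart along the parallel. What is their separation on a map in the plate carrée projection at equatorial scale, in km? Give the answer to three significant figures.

3430 km

In the plate carrée (x = Rλ, y = Rφ), meridians are true-scale (h = 1) and parallels are stretched by k = sec φ.
Along the parallel, k = sec 56.8° = 1/0.5476 = 1.826.
Map distance = 1880 × 1.826 ≈ 3430 km.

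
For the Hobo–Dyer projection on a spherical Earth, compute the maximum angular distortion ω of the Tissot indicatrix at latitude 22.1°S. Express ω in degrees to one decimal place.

Hobo–Dyer is a cylindrical equal-area projection with standard parallels at ±37.5°. For cylindrical equal-area with standard parallel φ₀, h = cos φ / cos φ₀ and k = cos φ₀ / cos φ, so h·k = 1.
At 22.1°: h = 1.168, k = 0.8563; principal scales a = 1.168, b = 0.8563.
sin(ω/2) = (a − b)/(a + b) = 0.3116/2.024 = 0.1539, so ω = 2 arcsin(0.1539) ≈ 17.7°.

17.7°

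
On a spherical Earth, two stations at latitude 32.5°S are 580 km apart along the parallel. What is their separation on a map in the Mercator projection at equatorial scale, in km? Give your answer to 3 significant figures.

688 km

For Mercator, h = k = sec φ (a conformal cylindrical projection has a single point scale, 1/cos φ).
Along the parallel, k = sec 32.5° = 1/0.8434 = 1.186.
Map distance = 580 × 1.186 ≈ 688 km.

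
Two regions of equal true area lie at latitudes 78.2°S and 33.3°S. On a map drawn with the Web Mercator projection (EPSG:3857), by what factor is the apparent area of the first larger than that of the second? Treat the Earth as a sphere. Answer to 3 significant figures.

16.7

Mercator areal scale is sec²φ.
At 78.2°: sec²(78.2°) = 1/0.2045² = 23.91.
At 33.3°: sec²(33.3°) = 1/0.8358² = 1.431.
Ratio = 23.91/1.431 = cos²(33.3°)/cos²(78.2°) ≈ 16.7.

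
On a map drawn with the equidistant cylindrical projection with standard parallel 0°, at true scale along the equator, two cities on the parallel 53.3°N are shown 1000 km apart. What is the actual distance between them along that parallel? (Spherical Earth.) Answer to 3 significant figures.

Plate carrée maps x = Rλ, y = Rφ. The meridian scale is h = 1 and the parallel scale is k = 1/cos φ = sec φ.
Along the parallel at 53.3°, map distances are exaggerated by k = sec 53.3° = 1.673.
True distance = 1000 / 1.673 = 1000 × cos 53.3° ≈ 598 km.

598 km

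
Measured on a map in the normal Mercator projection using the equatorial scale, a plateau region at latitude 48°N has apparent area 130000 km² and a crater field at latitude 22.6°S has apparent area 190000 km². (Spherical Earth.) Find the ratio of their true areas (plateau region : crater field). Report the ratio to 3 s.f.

Since Mercator area scale is 1/cos²φ, the true area equals the apparent area multiplied by cos²φ.
True area of plateau region: 130000 × cos²(48°) = 130000 × 0.4477 = 58210 km².
True area of crater field: 190000 × cos²(22.6°) = 190000 × 0.8523 = 161900 km².
Ratio = 58210 / 161900 ≈ 0.359.

0.359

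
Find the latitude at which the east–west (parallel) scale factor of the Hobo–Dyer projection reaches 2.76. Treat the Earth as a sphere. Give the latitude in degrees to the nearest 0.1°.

Hobo–Dyer is a cylindrical equal-area projection with standard parallels at ±37.5°. A cylindrical equal-area projection with standard parallel φ₀ has meridian scale h = cos φ / cos φ₀ and parallel scale k = cos φ₀ / cos φ (so areas are preserved, h·k = 1).
k = cos φ₀ / cos φ = 2.76  ⇒  cos φ = cos 37.5° / 2.76 = 0.2874.
φ = arccos(0.2874) ≈ 73.3°.

73.3°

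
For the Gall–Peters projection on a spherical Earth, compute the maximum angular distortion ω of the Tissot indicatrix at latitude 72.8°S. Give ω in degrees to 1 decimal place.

89.2°

The Gall–Peters projection is cylindrical equal-area with φ₀ = 45°. Cylindrical equal-area (φ₀ = 45°): h = cos φ / cos 45° along meridians, k = cos 45° / cos φ along parallels; h·k = 1.
At 72.8°: h = 0.4182, k = 2.391; principal scales a = 2.391, b = 0.4182.
sin(ω/2) = (a − b)/(a + b) = 1.973/2.809 = 0.7023, so ω = 2 arcsin(0.7023) ≈ 89.2°.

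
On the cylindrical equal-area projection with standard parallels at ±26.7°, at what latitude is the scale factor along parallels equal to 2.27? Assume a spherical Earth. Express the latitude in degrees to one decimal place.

66.8°

Cylindrical equal-area (φ₀ = 26.7°): h = cos φ / cos 26.7° along meridians, k = cos 26.7° / cos φ along parallels; h·k = 1.
k = cos φ₀ / cos φ = 2.27  ⇒  cos φ = cos 26.7° / 2.27 = 0.3936.
φ = arccos(0.3936) ≈ 66.8°.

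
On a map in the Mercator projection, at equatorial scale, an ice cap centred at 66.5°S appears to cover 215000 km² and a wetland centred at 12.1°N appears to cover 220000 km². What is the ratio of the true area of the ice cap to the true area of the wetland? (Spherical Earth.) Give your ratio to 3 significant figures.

0.163

Mercator's areal exaggeration is sec²φ; hence true area = (apparent area) · cos²φ.
True area of ice cap: 215000 × cos²(66.5°) = 215000 × 0.1590 = 34190 km².
True area of wetland: 220000 × cos²(12.1°) = 220000 × 0.9561 = 210300 km².
Ratio = 34190 / 210300 ≈ 0.163.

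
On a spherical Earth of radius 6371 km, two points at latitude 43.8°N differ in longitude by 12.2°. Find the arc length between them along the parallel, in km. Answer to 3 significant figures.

Arc length along a parallel = R cos φ · Δλ (with Δλ in radians).
= 6371 × cos 43.8° × (12.2° × π/180) = 6371 × 0.7218 × 0.2129 ≈ 979 km.

979 km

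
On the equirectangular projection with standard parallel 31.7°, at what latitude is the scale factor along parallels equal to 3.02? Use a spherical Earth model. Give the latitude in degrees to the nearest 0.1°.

With standard parallel φ₀ = 31.7°, the equirectangular projection gives x = Rλ cos φ₀, y = Rφ, so h = 1 and k = cos 31.7° / cos φ.
k = cos φ₀ / cos φ = 3.02  ⇒  cos φ = cos 31.7° / 3.02 = 0.2817.
φ = arccos(0.2817) ≈ 73.6°.

73.6°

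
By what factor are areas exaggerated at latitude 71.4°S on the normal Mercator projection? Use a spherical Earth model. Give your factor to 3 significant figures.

The Mercator projection is conformal; its linear scale factor is the same in every direction and equals sec φ = 1/cos φ.
Areal scale = k² = sec²φ = 1/cos²(71.4°) = 1/0.3190² = 9.829.

9.83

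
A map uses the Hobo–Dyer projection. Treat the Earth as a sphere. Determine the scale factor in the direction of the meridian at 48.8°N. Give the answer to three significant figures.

0.830

The Hobo–Dyer projection is cylindrical equal-area with φ₀ = 37.5°. A cylindrical equal-area projection with standard parallel φ₀ has meridian scale h = cos φ / cos φ₀ and parallel scale k = cos φ₀ / cos φ (so areas are preserved, h·k = 1).
h = cos 48.8° / cos 37.5° = 0.6587/0.7934 = 0.8303.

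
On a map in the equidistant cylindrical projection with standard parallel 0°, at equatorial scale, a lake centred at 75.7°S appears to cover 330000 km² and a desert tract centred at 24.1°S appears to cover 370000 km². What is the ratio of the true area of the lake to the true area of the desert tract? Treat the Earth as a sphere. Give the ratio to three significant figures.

On the plate carrée, areal scale = h·k = 1 × sec φ, so true area = apparent × cos φ.
True area of lake: 330000 × cos(75.7°) = 330000 × 0.2470 = 81510 km².
True area of desert tract: 370000 × cos(24.1°) = 370000 × 0.9128 = 337700 km².
Ratio = 81510 / 337700 ≈ 0.241.

0.241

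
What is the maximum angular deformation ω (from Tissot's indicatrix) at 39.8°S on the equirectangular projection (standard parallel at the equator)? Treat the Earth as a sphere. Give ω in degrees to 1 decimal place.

Plate carrée maps x = Rλ, y = Rφ. The meridian scale is h = 1 and the parallel scale is k = 1/cos φ = sec φ.
At 39.8°: h = 1.000, k = 1.302; principal scales a = 1.302, b = 1.000.
sin(ω/2) = (a − b)/(a + b) = 0.3016/2.302 = 0.1310, so ω = 2 arcsin(0.1310) ≈ 15.1°.

15.1°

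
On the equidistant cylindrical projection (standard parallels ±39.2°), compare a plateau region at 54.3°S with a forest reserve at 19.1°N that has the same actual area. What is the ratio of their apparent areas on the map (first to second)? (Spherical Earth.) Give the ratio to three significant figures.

1.62

The equidistant cylindrical projection with φ₀ = 39.2° has h = 1 (meridians true) and k = cos φ₀ / cos φ along parallels.
Areal scale at 54.3°: h·k = 1.000 × 1.328 = 1.328.
Areal scale at 19.1°: h·k = 1.000 × 0.8201 = 0.8201.
Ratio = 1.328/0.8201 ≈ 1.62.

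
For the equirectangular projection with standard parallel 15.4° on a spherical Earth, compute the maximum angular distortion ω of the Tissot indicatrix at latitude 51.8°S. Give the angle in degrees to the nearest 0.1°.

25.2°

The equidistant cylindrical projection with φ₀ = 15.4° has h = 1 (meridians true) and k = cos φ₀ / cos φ along parallels.
At 51.8°: h = 1.000, k = 1.559; principal scales a = 1.559, b = 1.000.
sin(ω/2) = (a − b)/(a + b) = 0.5590/2.559 = 0.2184, so ω = 2 arcsin(0.2184) ≈ 25.2°.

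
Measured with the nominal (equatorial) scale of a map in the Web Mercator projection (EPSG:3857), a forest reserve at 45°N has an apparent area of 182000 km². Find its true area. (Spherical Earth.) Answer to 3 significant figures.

91000 km²

Mercator is conformal, so the point scale is isotropic: h = k = sec φ = 1/cos φ.
Areal scale = k² = sec²φ = 1/cos²(45°) = 1/0.7071² = 2.000.
True area = apparent / (areal scale) = 182000 / 2.000 ≈ 91000 km².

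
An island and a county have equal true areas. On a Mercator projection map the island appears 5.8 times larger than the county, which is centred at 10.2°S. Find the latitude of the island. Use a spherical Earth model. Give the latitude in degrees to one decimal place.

Mercator areal scale is sec²φ, so apparent-area ratio = sec²φ₁ / sec²φ₂ = cos²φ₂ / cos²φ₁.
cos²φ₂ / cos²φ₁ = 5.8  ⇒  cos φ₁ = cos 10.2° / √5.8 = 0.9842/2.408 = 0.4087.
φ₁ = arccos(0.4087) ≈ 65.9°.

65.9°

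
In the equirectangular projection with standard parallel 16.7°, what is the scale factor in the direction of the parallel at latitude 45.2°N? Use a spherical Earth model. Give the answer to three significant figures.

In the equirectangular projection with standard parallel φ₀ = 16.7° (x = Rλ cos φ₀, y = Rφ), meridians are true-scale (h = 1) and the parallel scale is k = cos φ₀ / cos φ.
k = cos 16.7° / cos 45.2° = 0.9578/0.7046 = 1.359.

1.36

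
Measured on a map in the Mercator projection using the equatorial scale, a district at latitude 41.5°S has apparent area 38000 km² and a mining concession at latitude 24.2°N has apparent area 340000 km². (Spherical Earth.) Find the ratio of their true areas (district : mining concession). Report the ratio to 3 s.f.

0.0754

Mercator's areal exaggeration is sec²φ; hence true area = (apparent area) · cos²φ.
True area of district: 38000 × cos²(41.5°) = 38000 × 0.5609 = 21320 km².
True area of mining concession: 340000 × cos²(24.2°) = 340000 × 0.8320 = 282900 km².
Ratio = 21320 / 282900 ≈ 0.0754.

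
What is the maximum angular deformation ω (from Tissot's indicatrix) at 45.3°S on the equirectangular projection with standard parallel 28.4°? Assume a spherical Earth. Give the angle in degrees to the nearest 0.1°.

12.8°

With standard parallel φ₀ = 28.4°, the equirectangular projection gives x = Rλ cos φ₀, y = Rφ, so h = 1 and k = cos 28.4° / cos φ.
At 45.3°: h = 1.000, k = 1.251; principal scales a = 1.251, b = 1.000.
sin(ω/2) = (a − b)/(a + b) = 0.2506/2.251 = 0.1113, so ω = 2 arcsin(0.1113) ≈ 12.8°.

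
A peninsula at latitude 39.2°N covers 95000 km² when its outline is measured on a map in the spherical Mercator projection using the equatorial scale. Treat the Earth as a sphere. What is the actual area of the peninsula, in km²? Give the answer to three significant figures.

Mercator is conformal, so the point scale is isotropic: h = k = sec φ = 1/cos φ.
Areal scale = k² = sec²φ = 1/cos²(39.2°) = 1/0.7749² = 1.665.
True area = apparent / (areal scale) = 95000 / 1.665 ≈ 57100 km².

57100 km²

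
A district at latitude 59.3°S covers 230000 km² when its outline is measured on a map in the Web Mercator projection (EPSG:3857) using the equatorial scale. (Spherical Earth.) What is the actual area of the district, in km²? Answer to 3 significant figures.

Mercator is conformal, so the point scale is isotropic: h = k = sec φ = 1/cos φ.
Areal scale = k² = sec²φ = 1/cos²(59.3°) = 1/0.5105² = 3.837.
True area = apparent / (areal scale) = 230000 / 3.837 ≈ 60000 km².

60000 km²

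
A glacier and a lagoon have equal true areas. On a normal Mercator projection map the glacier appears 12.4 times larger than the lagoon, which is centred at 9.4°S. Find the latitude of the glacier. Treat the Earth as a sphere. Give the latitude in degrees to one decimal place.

73.7°

Mercator areal scale is sec²φ, so apparent-area ratio = sec²φ₁ / sec²φ₂ = cos²φ₂ / cos²φ₁.
cos²φ₂ / cos²φ₁ = 12.4  ⇒  cos φ₁ = cos 9.4° / √12.4 = 0.9866/3.521 = 0.2802.
φ₁ = arccos(0.2802) ≈ 73.7°.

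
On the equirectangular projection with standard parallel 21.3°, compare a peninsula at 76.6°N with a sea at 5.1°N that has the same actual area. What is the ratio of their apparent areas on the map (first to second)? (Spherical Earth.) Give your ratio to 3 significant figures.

In the equirectangular projection with standard parallel φ₀ = 21.3° (x = Rλ cos φ₀, y = Rφ), meridians are true-scale (h = 1) and the parallel scale is k = cos φ₀ / cos φ.
Areal scale at 76.6°: h·k = 1.000 × 4.020 = 4.020.
Areal scale at 5.1°: h·k = 1.000 × 0.9354 = 0.9354.
Ratio = 4.020/0.9354 ≈ 4.30.

4.30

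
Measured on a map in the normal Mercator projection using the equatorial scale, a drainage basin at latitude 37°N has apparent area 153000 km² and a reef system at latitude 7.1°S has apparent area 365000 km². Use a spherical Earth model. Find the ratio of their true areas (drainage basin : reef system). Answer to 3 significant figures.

On Mercator the areal scale is sec²φ, so true area = apparent × cos²φ.
True area of drainage basin: 153000 × cos²(37°) = 153000 × 0.6378 = 97590 km².
True area of reef system: 365000 × cos²(7.1°) = 365000 × 0.9847 = 359400 km².
Ratio = 97590 / 359400 ≈ 0.272.

0.272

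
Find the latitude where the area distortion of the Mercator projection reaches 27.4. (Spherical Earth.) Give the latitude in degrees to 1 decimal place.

Mercator areal scale is sec²φ.
sec²φ = 27.4  ⇒  cos²φ = 0.03650  ⇒  cos φ = 0.1910.
φ = arccos(0.1910) ≈ 79.0°.

79.0°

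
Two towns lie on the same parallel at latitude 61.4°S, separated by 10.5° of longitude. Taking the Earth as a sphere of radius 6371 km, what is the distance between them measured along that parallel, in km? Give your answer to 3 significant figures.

Arc length along a parallel = R cos φ · Δλ (with Δλ in radians).
= 6371 × cos 61.4° × (10.5° × π/180) = 6371 × 0.4787 × 0.1833 ≈ 559 km.

559 km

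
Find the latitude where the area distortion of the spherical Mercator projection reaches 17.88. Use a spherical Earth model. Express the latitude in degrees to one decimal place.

Mercator areal scale is sec²φ.
sec²φ = 17.88  ⇒  cos²φ = 0.05593  ⇒  cos φ = 0.2365.
φ = arccos(0.2365) ≈ 76.3°.

76.3°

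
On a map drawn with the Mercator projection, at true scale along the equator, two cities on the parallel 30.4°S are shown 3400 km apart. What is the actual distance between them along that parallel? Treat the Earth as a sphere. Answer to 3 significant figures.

2930 km

The Mercator projection is conformal; its linear scale factor is the same in every direction and equals sec φ = 1/cos φ.
Along the parallel at 30.4°, map distances are exaggerated by k = sec 30.4° = 1.159.
True distance = 3400 / 1.159 = 3400 × cos 30.4° ≈ 2930 km.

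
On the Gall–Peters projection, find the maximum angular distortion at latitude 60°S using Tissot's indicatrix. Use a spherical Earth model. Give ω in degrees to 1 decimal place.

Gall–Peters is a cylindrical equal-area projection with standard parallels at ±45°. Cylindrical equal-area (φ₀ = 45°): h = cos φ / cos 45° along meridians, k = cos 45° / cos φ along parallels; h·k = 1.
At 60°: h = 0.7071, k = 1.414; principal scales a = 1.414, b = 0.7071.
sin(ω/2) = (a − b)/(a + b) = 0.7071/2.121 = 0.3333, so ω = 2 arcsin(0.3333) ≈ 38.9°.

38.9°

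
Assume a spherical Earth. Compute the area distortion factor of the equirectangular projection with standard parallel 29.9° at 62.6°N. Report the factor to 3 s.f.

With standard parallel φ₀ = 29.9°, the equirectangular projection gives x = Rλ cos φ₀, y = Rφ, so h = 1 and k = cos 29.9° / cos φ.
Areal scale = h·k = 1 × cos φ₀ / cos φ; at 62.6°, h = 1.000, k = 1.884, so h·k = 1.884.

1.88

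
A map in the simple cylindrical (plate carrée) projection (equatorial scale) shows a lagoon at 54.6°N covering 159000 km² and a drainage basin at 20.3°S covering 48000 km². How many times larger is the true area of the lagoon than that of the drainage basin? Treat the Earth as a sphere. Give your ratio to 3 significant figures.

Plate carrée has h = 1 and k = sec φ, giving areal scale sec φ; true area = (apparent area) · cos φ.
True area of lagoon: 159000 × cos(54.6°) = 159000 × 0.5793 = 92110 km².
True area of drainage basin: 48000 × cos(20.3°) = 48000 × 0.9379 = 45020 km².
Ratio = 92110 / 45020 ≈ 2.05.

2.05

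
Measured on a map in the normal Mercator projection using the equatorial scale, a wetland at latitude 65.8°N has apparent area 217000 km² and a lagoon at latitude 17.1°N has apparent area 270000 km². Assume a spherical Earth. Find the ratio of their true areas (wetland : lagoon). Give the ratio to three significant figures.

0.148

On Mercator the areal scale is sec²φ, so true area = apparent × cos²φ.
True area of wetland: 217000 × cos²(65.8°) = 217000 × 0.1680 = 36460 km².
True area of lagoon: 270000 × cos²(17.1°) = 270000 × 0.9135 = 246700 km².
Ratio = 36460 / 246700 ≈ 0.148.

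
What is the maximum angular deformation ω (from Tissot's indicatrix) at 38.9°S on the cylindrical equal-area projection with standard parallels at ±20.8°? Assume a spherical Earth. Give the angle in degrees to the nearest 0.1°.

20.9°

A cylindrical equal-area projection with standard parallel φ₀ has meridian scale h = cos φ / cos φ₀ and parallel scale k = cos φ₀ / cos φ (so areas are preserved, h·k = 1).
At 38.9°: h = 0.8325, k = 1.201; principal scales a = 1.201, b = 0.8325.
sin(ω/2) = (a − b)/(a + b) = 0.3687/2.034 = 0.1813, so ω = 2 arcsin(0.1813) ≈ 20.9°.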